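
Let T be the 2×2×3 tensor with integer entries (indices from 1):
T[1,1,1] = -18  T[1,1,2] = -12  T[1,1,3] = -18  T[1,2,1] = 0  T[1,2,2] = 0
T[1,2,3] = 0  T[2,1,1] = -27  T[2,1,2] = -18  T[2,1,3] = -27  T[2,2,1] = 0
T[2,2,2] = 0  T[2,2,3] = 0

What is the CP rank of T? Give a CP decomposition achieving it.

Lower bound: T ≠ 0 (e.g. T[1,1,1] = -18), so rank(T) ≥ 1.
Upper bound: if T = a ∘ b ∘ c then every fibre of T is a multiple of the corresponding factor, so read the factors off the fibres through the nonzero entry T[1,1,1] = -18.
The mode-1 fibre T[:,1,1] = [-18, -27] gives a = [2, 3] (primitive direction); the mode-2 fibre T[1,:,1] = [-18, 0] gives b = [1, 0]; then c[k] = T[1,1,k] / (a[1]·b[1]) = [-18, -12, -18] / 2 = [-9, -6, -9].
Expanding [2, 3] ∘ [1, 0] ∘ [-9, -6, -9] reproduces all 12 entries of T, so T = [2, 3] ∘ [1, 0] ∘ [-9, -6, -9] and rank(T) ≤ 1.
These bounds meet, so rank(T) = 1.
Check entry T[1,2,3] = 0: (2)·(0)·(-9) = 0.

rank(T) = 1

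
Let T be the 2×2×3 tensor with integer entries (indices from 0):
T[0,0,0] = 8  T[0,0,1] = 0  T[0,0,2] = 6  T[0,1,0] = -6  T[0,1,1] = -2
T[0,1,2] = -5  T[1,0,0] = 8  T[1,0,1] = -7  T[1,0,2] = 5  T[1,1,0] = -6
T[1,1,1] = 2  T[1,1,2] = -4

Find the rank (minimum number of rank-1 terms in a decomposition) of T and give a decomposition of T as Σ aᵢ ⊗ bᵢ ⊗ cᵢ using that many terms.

Lower bound: the mode-3 unfolding of T (rows indexed by k, columns by (i,j) = (0,0), (0,1), (1,0), (1,1)) is [[8, -6, 8, -6], [0, -2, -7, 2], [6, -5, 5, -4]].
There the 3×3 minor on rows k ∈ {0, 1, 2}, columns (i,j) ∈ {(0,0), (0,1), (1,0)} is det [[8, -6, 8], [0, -2, -7], [6, -5, 5]] = -12 ≠ 0, so this unfolding has rank ≥ 3; CP rank is at least every unfolding rank, so rank(T) ≥ 3. (This is only a lower bound: in general the CP rank may exceed every unfolding rank, so we still need to exhibit 3 rank-1 terms summing to T.)
Upper bound: T is a sum of 3 rank-1 terms, T = [0, 1] ⊗ [1, 0] ⊗ [-2, -1, -1] + [1, 2] ⊗ [2, -1] ⊗ [2, -2, 1] + [2, 1] ⊗ [1, -1] ⊗ [2, 2, 2] (one valid choice — decompositions are not unique — normalised so each a, b is primitive with positive first nonzero entry; check it by expanding all entries), so rank(T) ≤ 3.
These bounds meet, so rank(T) = 3.

rank(T) = 3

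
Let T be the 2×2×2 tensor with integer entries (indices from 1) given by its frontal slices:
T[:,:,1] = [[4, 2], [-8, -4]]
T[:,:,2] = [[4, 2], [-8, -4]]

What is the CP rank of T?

1

Lower bound: T ≠ 0 (e.g. T[1,1,1] = 4), so rank(T) ≥ 1.
Upper bound: if T = a (x) b (x) c then every fibre of T is a multiple of the corresponding factor, so read the factors off the fibres through the nonzero entry T[1,1,1] = 4.
The mode-1 fibre T[:,1,1] = [4, -8] gives a = (1, -2) (primitive direction); the mode-2 fibre T[1,:,1] = [4, 2] gives b = (2, 1); then c[k] = T[1,1,k] / (a[1]·b[1]) = [4, 4] / 2 = (2, 2).
Expanding (1, -2) (x) (2, 1) (x) (2, 2) reproduces all 8 entries of T, so T = (1, -2) (x) (2, 1) (x) (2, 2) and rank(T) ≤ 1.
These bounds meet, so rank(T) = 1.
Check entry T[2,2,2] = -4: (-2)·(1)·(2) = -4.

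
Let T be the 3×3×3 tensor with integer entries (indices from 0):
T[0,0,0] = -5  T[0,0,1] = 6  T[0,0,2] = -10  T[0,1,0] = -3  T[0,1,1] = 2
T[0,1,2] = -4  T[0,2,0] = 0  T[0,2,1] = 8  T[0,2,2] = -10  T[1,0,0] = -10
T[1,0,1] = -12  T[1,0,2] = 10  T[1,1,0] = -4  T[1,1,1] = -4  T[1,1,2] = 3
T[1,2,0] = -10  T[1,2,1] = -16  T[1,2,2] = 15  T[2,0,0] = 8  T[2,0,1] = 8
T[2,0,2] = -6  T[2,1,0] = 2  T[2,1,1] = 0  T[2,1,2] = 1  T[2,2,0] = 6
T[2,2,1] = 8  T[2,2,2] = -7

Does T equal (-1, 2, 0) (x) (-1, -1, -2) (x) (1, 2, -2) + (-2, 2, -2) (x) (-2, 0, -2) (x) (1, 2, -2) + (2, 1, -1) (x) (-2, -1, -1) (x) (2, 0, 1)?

No

Reconstruct entry (0,0,0) from the claimed factors: Σₗ aₗ[0]bₗ[0]cₗ[0] = (-1)·(-1)·(1) + (-2)·(-2)·(1) + (2)·(-2)·(2) = -3, but T[0,0,0] = -5. The claim is false.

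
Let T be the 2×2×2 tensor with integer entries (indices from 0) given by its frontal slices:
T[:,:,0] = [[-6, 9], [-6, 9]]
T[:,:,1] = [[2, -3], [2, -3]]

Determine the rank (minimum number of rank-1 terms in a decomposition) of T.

1

Lower bound: T ≠ 0 (e.g. T[0,0,0] = -6), so rank(T) ≥ 1.
Upper bound: if T = a ∘ b ∘ c then every fibre of T is a multiple of the corresponding factor, so read the factors off the fibres through the nonzero entry T[0,0,0] = -6.
The mode-1 fibre T[:,0,0] = [-6, -6] gives a = [1, 1] (primitive direction); the mode-2 fibre T[0,:,0] = [-6, 9] gives b = [2, -3]; then c[k] = T[0,0,k] / (a[0]·b[0]) = [-6, 2] / 2 = [-3, 1].
Expanding [1, 1] ∘ [2, -3] ∘ [-3, 1] reproduces all 8 entries of T, so T = [1, 1] ∘ [2, -3] ∘ [-3, 1] and rank(T) ≤ 1.
These bounds meet, so rank(T) = 1.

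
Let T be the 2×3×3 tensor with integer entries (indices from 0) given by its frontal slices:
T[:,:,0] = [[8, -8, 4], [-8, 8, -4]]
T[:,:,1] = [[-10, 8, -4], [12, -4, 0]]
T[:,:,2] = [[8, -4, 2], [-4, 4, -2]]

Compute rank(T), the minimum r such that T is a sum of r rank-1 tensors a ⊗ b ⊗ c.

Lower bound: in the mode-2 unfolding of T (rows indexed by j, columns by (i,k)) the 3×3 minor on rows j ∈ {0, 1, 2}, columns (i,k) ∈ {(0,0), (0,1), (1,1)} is det [[8, -10, 12], [-8, 8, -4], [4, -4, 0]] = 32 ≠ 0, so that unfolding has rank ≥ 3 and hence rank(T) ≥ 3 (CP rank is at least every unfolding rank, though it can be larger).
Upper bound: T is a sum of 3 rank-1 terms, T = [0, 1] ⊗ [1, 1, -1] ⊗ [0, 4, 0] + [1, -1] ⊗ [2, -2, 1] ⊗ [4, -4, 2] + [1, 0] ⊗ [1, 0, 0] ⊗ [0, -2, 4] (written with every a and b primitive with positive leading entry and the scale carried by c; CP decompositions are not unique, and this one is verified by expanding entrywise), so rank(T) ≤ 3.
These bounds meet, so rank(T) = 3.

3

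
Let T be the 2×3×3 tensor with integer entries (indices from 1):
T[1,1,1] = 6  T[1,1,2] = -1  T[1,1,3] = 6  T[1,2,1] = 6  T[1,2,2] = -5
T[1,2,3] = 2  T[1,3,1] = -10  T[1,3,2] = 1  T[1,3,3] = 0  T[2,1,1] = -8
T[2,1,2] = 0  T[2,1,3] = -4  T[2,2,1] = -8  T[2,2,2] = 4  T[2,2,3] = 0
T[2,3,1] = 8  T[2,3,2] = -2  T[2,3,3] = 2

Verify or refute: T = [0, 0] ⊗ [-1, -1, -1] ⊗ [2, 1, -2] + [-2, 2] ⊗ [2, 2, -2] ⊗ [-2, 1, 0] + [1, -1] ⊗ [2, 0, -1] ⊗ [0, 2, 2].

No

Reconstruct entry (1,1,1) from the claimed factors: Σₗ aₗ[1]bₗ[1]cₗ[1] = (0)·(-1)·(2) + (-2)·(2)·(-2) + (1)·(2)·(0) = 8, but T[1,1,1] = 6. The claim is false.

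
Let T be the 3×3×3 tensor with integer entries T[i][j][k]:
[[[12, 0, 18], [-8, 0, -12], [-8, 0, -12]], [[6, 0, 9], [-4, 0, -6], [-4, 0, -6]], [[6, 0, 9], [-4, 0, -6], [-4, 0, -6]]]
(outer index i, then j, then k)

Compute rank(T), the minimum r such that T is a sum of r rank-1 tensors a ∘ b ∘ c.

1

Lower bound: T ≠ 0 (e.g. T[0,0,0] = 12), so rank(T) ≥ 1.
Upper bound: if T = a ∘ b ∘ c then every fibre of T is a multiple of the corresponding factor, so read the factors off the fibres through the nonzero entry T[0,0,0] = 12.
The mode-1 fibre T[:,0,0] = [12, 6, 6] gives a = (2, 1, 1) (primitive direction); the mode-2 fibre T[0,:,0] = [12, -8, -8] gives b = (3, -2, -2); then c[k] = T[0,0,k] / (a[0]·b[0]) = [12, 0, 18] / 6 = (2, 0, 3).
Expanding (2, 1, 1) ∘ (3, -2, -2) ∘ (2, 0, 3) reproduces all 27 entries of T, so T = (2, 1, 1) ∘ (3, -2, -2) ∘ (2, 0, 3) and rank(T) ≤ 1.
These bounds meet, so rank(T) = 1.
Check entry T[2,2,1] = 0: (1)·(-2)·(0) = 0.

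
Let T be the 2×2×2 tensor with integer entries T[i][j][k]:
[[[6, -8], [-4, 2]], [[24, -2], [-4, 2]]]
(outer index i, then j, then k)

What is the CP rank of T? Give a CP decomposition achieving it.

Lower bound: the mode-3 unfolding of T (rows indexed by k, columns by (i,j) = (0,0), (0,1), (1,0), (1,1)) is [[6, -4, 24, -4], [-8, 2, -2, 2]].
There the 2×2 minor on rows k ∈ {0, 1}, columns (i,j) ∈ {(0,0), (0,1)} is det [[6, -4], [-8, 2]] = -20 ≠ 0, so this unfolding has rank ≥ 2; CP rank is at least every unfolding rank, so rank(T) ≥ 2. (Unfolding ranks only ever bound the CP rank from below — rank(T) can be strictly larger than all of them — so the matching upper bound has to come from an explicit 2-term decomposition.)
Upper bound — finding two terms. Write S_k = T[:,:,k] for the frontal slices: S₀ = [[6, -4], [24, -4]], S₁ = [[-8, 2], [-2, 2]].
If T = a₁ ⊗ b₁ ⊗ c₁ + a₂ ⊗ b₂ ⊗ c₂ then each S_k = c₁[k]·a₁b₁ᵀ + c₂[k]·a₂b₂ᵀ. S₀ and S₁ are linearly independent, so a₁b₁ᵀ and a₂b₂ᵀ must span the same plane of matrices: they are the rank-1 matrices of the form x·S₀ + y·S₁.
det(x·S₀ + y·S₁) is 72·x² − 12·xy − 12·y² = 12·(2·x − y)(3·x + y), vanishing at (x:y) = (1:2) and (1:-3).
M₁ = S₀ + 2·S₁ = [[-10, 0], [20, 0]] = (-10)·(1, -2)(1, 0)ᵀ and M₂ = S₀ − 3·S₁ = [[30, -10], [30, -10]] = 10·(1, 1)(3, -1)ᵀ, so take a₁ = (1, -2), b₁ = (1, 0), a₂ = (1, 1), b₂ = (3, -1).
Each slice is an integer combination of E₁ = a₁b₁ᵀ and E₂ = a₂b₂ᵀ: S₀ = −6·E₁ + 4·E₂, S₁ = −2·E₁ − 2·E₂; reading off coefficients, c₁ = (-6, -2) and c₂ = (4, -2).
Hence T = (1, -2) ⊗ (1, 0) ⊗ (-6, -2) + (1, 1) ⊗ (3, -1) ⊗ (4, -2), so rank(T) ≤ 2.
These bounds meet, so rank(T) = 2.

rank(T) = 2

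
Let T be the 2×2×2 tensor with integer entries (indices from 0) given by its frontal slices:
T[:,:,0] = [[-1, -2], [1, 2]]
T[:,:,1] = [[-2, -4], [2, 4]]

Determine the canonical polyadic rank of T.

1

Lower bound: T ≠ 0 (e.g. T[0,0,0] = -1), so rank(T) ≥ 1.
Upper bound: if T = a ⊗ b ⊗ c then every fibre of T is a multiple of the corresponding factor, so read the factors off the fibres through the nonzero entry T[0,0,0] = -1.
The mode-1 fibre T[:,0,0] = [-1, 1] gives a = [1, -1] (primitive direction); the mode-2 fibre T[0,:,0] = [-1, -2] gives b = [1, 2]; then c[k] = T[0,0,k] / (a[0]·b[0]) = [-1, -2] / 1 = [-1, -2].
Expanding [1, -1] ⊗ [1, 2] ⊗ [-1, -2] reproduces all 8 entries of T, so T = [1, -1] ⊗ [1, 2] ⊗ [-1, -2] and rank(T) ≤ 1.
These bounds meet, so rank(T) = 1.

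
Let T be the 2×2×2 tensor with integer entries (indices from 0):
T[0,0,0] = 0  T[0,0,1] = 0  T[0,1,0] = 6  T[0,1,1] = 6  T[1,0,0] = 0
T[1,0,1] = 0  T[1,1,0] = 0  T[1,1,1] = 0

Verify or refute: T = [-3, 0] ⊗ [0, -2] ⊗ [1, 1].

Yes

Reconstruct entrywise from the claimed factors. For example, T[0,1,0] = 6 and Σₗ aₗ[0]bₗ[1]cₗ[0] = (-3)·(-2)·(1) = 6; checking all 8 entries, every one matches. The claim holds.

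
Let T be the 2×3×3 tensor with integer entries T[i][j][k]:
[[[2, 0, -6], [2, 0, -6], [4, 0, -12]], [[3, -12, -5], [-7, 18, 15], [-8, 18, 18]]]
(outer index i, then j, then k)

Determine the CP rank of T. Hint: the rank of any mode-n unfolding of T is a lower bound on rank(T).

Lower bound: in the mode-2 unfolding of T (rows indexed by j, columns by (i,k)) the 2×2 minor on rows j ∈ {0, 1}, columns (i,k) ∈ {(0,0), (1,0)} is det [[2, 3], [2, -7]] = -20 ≠ 0, so that unfolding has rank ≥ 2 and hence rank(T) ≥ 2 (CP rank is at least every unfolding rank, though it can be larger).
Upper bound: with S_k = T[:,:,k], the two rank-1 terms a₁b₁ᵀ, a₂b₂ᵀ are the rank-1 members of the pencil x·S₀ + y·S₁.
The 2×2 minor of x·S₀ + y·S₁ on rows {0,1}, columns {0,1} is −20·x² + 60·xy = (-20)·(x − 3·y)(x), vanishing at (x:y) = (3:1) and (0:1).
M₁ = 3·S₀ + S₁ = [[6, 6, 12], [-3, -3, -6]] = 3·[2, -1][1, 1, 2]ᵀ and M₂ = S₁ = [[0, 0, 0], [-12, 18, 18]] = (-6)·[0, 1][2, -3, -3]ᵀ, so take a₁ = [2, -1], b₁ = [1, 1, 2], a₂ = [0, 1], b₂ = [2, -3, -3].
Each slice is an integer combination of E₁ = a₁b₁ᵀ and E₂ = a₂b₂ᵀ: S₀ = E₁ + 2·E₂, S₁ = −6·E₂, S₂ = −3·E₁ − 4·E₂; reading off coefficients, c₁ = [1, 0, -3] and c₂ = [2, -6, -4].
Hence T = [2, -1] ⊗ [1, 1, 2] ⊗ [1, 0, -3] + [0, 1] ⊗ [2, -3, -3] ⊗ [2, -6, -4], so rank(T) ≤ 2.
These bounds meet, so rank(T) = 2.

2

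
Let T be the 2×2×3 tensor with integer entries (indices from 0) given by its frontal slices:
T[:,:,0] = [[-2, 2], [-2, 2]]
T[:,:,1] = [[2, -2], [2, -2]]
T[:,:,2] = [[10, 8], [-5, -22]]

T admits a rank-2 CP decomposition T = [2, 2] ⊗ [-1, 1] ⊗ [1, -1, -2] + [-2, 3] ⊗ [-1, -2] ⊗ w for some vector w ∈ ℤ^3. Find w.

w = [0, 0, 3]

Subtract the known terms from T to get the rank-1 residual R = [-2, 3] ⊗ [-1, -2] ⊗ w, so R[i,j,k] = a[i]·b[j]·w[k]. Pick indices with nonzero a[0]·b[0] = (-2)·(-1) = 2. Only the fibre through (0,0,·) is needed: R[0,0,:] = T[0,0,:] − Σₗ aₗ[0]bₗ[0]cₗ = [-2, 2, 10] − (2)·(-1)·[1, -1, -2] = [0, 0, 6]. Then w[k] = R[0,0,k] / 2 for each k, giving w = [0, 0, 6] / 2 = [0, 0, 3].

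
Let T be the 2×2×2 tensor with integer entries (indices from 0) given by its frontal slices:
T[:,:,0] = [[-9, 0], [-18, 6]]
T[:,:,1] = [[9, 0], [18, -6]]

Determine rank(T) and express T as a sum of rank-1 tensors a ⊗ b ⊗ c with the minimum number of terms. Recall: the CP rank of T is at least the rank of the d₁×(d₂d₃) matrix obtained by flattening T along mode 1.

rank(T) = 2

Lower bound: the mode-2 unfolding of T (rows indexed by j, columns by (i,k) = (0,0), (0,1), (1,0), (1,1)) is [[-9, 9, -18, 18], [0, 0, 6, -6]].
There the 2×2 minor on rows j ∈ {0, 1}, columns (i,k) ∈ {(0,0), (1,0)} is det [[-9, -18], [0, 6]] = -54 ≠ 0, so this unfolding has rank ≥ 2; CP rank is at least every unfolding rank, so rank(T) ≥ 2. (Flattening ranks never certify an upper bound on CP rank; for that we must actually write T with 2 rank-1 terms.)
Upper bound — finding two terms. Every mode-3 slice of T is a multiple of one matrix: T[:,:,k] = c[k]·M with c = [1, -1] and M = [[-9, 0], [-18, 6]] (rows indexed by i, columns by j). So it suffices to write M as a sum of two rank-1 matrices.
Splitting M by its rows (i = 0, 1), M = [1, 0][-9, 0]ᵀ + [0, 1][-18, 6]ᵀ.
Hence T = [1, 0] ⊗ [-9, 0] ⊗ [1, -1] + [0, 1] ⊗ [-18, 6] ⊗ [1, -1], so rank(T) ≤ 2.
These bounds meet, so rank(T) = 2.
Check entry T[1,1,0] = 6: (0)·(0)·(1) + (1)·(6)·(1) = 6.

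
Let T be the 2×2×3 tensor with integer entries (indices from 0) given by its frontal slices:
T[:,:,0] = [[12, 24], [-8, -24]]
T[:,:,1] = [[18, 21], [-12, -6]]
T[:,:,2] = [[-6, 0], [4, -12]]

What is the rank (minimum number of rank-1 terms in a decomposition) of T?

Lower bound: the mode-3 unfolding of T (rows indexed by k, columns by (i,j) = (0,0), (0,1), (1,0), (1,1)) is [[12, 24, -8, -24], [18, 21, -12, -6], [-6, 0, 4, -12]].
There the 2×2 minor on rows k ∈ {0, 1}, columns (i,j) ∈ {(0,0), (0,1)} is det [[12, 24], [18, 21]] = -180 ≠ 0, so this unfolding has rank ≥ 2; CP rank is at least every unfolding rank, so rank(T) ≥ 2. (Flattening ranks never certify an upper bound on CP rank; for that we must actually write T with 2 rank-1 terms.)
Upper bound — finding two terms. Write S_k = T[:,:,k] for the frontal slices: S₀ = [[12, 24], [-8, -24]], S₁ = [[18, 21], [-12, -6]], S₂ = [[-6, 0], [4, -12]].
If T = a₁ ⊗ b₁ ⊗ c₁ + a₂ ⊗ b₂ ⊗ c₂ then each S_k = c₁[k]·a₁b₁ᵀ + c₂[k]·a₂b₂ᵀ. S₀ and S₁ are linearly independent, so a₁b₁ᵀ and a₂b₂ᵀ must span the same plane of matrices: they are the rank-1 matrices of the form x·S₀ + y·S₁.
det(x·S₀ + y·S₁) is −96·x² − 48·xy + 144·y² = (-48)·(2·x + 3·y)(x − y), vanishing at (x:y) = (3:-2) and (1:1).
M₁ = 3·S₀ − 2·S₁ = [[0, 30], [0, -60]] = 30·[1, -2][0, 1]ᵀ and M₂ = S₀ + S₁ = [[30, 45], [-20, -30]] = 5·[3, -2][2, 3]ᵀ, so take a₁ = [1, -2], b₁ = [0, 1], a₂ = [3, -2], b₂ = [2, 3].
Each slice is an integer combination of E₁ = a₁b₁ᵀ and E₂ = a₂b₂ᵀ: S₀ = 6·E₁ + 2·E₂, S₁ = −6·E₁ + 3·E₂, S₂ = 9·E₁ − E₂; reading off coefficients, c₁ = [6, -6, 9] and c₂ = [2, 3, -1].
Hence T = [1, -2] ⊗ [0, 1] ⊗ [6, -6, 9] + [3, -2] ⊗ [2, 3] ⊗ [2, 3, -1], so rank(T) ≤ 2.
These bounds meet, so rank(T) = 2.

2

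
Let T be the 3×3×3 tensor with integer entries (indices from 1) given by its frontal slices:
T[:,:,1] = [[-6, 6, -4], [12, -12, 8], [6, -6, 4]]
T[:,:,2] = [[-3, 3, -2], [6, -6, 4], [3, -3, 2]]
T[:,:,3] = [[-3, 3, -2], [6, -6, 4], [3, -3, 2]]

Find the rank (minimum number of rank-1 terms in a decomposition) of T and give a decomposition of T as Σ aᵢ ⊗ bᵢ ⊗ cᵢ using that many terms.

Lower bound: T ≠ 0 (e.g. T[1,1,1] = -6), so rank(T) ≥ 1.
Upper bound: if T = a ⊗ b ⊗ c then every fibre of T is a multiple of the corresponding factor, so read the factors off the fibres through the nonzero entry T[1,1,1] = -6.
The mode-1 fibre T[:,1,1] = [-6, 12, 6] gives a = [1, -2, -1] (primitive direction); the mode-2 fibre T[1,:,1] = [-6, 6, -4] gives b = [3, -3, 2]; then c[k] = T[1,1,k] / (a[1]·b[1]) = [-6, -3, -3] / 3 = [-2, -1, -1].
Expanding [1, -2, -1] ⊗ [3, -3, 2] ⊗ [-2, -1, -1] reproduces all 27 entries of T, so T = [1, -2, -1] ⊗ [3, -3, 2] ⊗ [-2, -1, -1] and rank(T) ≤ 1.
These bounds meet, so rank(T) = 1.

rank(T) = 1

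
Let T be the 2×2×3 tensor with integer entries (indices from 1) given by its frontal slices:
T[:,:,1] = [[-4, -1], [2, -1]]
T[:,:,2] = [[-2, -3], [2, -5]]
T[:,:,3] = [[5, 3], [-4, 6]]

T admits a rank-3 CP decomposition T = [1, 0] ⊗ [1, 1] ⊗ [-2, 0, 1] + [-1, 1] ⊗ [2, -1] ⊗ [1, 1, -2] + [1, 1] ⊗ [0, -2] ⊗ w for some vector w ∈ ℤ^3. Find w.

w = [0, 2, -2]

Subtract the known terms from T to get the rank-1 residual R = [1, 1] ⊗ [0, -2] ⊗ w, so R[i,j,k] = a[i]·b[j]·w[k]. Pick indices with nonzero a[1]·b[2] = (1)·(-2) = -2. Only the fibre through (1,2,·) is needed: R[1,2,:] = T[1,2,:] − Σₗ aₗ[1]bₗ[2]cₗ = [-1, -3, 3] − (1)·(1)·[-2, 0, 1] − (-1)·(-1)·[1, 1, -2] = [0, -4, 4]. Then w[k] = R[1,2,k] / -2 for each k, giving w = [0, -4, 4] / -2 = [0, 2, -2].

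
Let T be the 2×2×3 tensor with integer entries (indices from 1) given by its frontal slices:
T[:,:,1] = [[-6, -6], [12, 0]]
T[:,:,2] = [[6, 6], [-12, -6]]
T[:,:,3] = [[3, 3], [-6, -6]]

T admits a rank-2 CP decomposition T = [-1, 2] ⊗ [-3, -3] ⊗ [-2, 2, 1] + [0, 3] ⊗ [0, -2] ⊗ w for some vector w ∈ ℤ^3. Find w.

Subtract the known terms from T to get the rank-1 residual R = [0, 3] ⊗ [0, -2] ⊗ w, so R[i,j,k] = a[i]·b[j]·w[k]. Pick indices with nonzero a[2]·b[2] = (3)·(-2) = -6. Only the fibre through (2,2,·) is needed: R[2,2,:] = T[2,2,:] − Σₗ aₗ[2]bₗ[2]cₗ = [0, -6, -6] − (2)·(-3)·[-2, 2, 1] = [-12, 6, 0]. Then w[k] = R[2,2,k] / -6 for each k, giving w = [-12, 6, 0] / -6 = [2, -1, 0].

w = [2, -1, 0]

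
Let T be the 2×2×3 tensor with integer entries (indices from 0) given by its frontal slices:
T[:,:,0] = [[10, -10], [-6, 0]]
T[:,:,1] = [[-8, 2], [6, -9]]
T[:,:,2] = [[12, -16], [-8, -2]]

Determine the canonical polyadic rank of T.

3

Lower bound: the mode-3 unfolding of T (rows indexed by k, columns by (i,j) = (0,0), (0,1), (1,0), (1,1)) is [[10, -10, -6, 0], [-8, 2, 6, -9], [12, -16, -8, -2]].
There the 3×3 minor on rows k ∈ {0, 1, 2}, columns (i,j) ∈ {(0,0), (0,1), (1,0)} is det [[10, -10, -6], [-8, 2, 6], [12, -16, -8]] = 96 ≠ 0, so this unfolding has rank ≥ 3; CP rank is at least every unfolding rank, so rank(T) ≥ 3. (Unfolding ranks only ever bound the CP rank from below — rank(T) can be strictly larger than all of them — so the matching upper bound has to come from an explicit 3-term decomposition.)
Upper bound: T is a sum of 3 rank-1 terms, T = [1, -1] ⊗ [1, -1] ⊗ [2, -4, 4] + [1, 1] ⊗ [0, 1] ⊗ [-4, -4, -8] + [2, -1] ⊗ [2, -1] ⊗ [2, -1, 2] (one valid choice — decompositions are not unique — normalised so each a, b is primitive with positive first nonzero entry; check it by expanding all entries), so rank(T) ≤ 3.
These bounds meet, so rank(T) = 3.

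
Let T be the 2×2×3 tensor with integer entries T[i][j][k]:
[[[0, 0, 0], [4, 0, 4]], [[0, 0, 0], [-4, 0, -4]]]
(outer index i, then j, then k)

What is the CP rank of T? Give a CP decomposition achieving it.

Lower bound: T ≠ 0 (e.g. T[0,1,0] = 4), so rank(T) ≥ 1.
Upper bound: if T = a ⊗ b ⊗ c then every fibre of T is a multiple of the corresponding factor, so read the factors off the fibres through the nonzero entry T[0,1,0] = 4.
The mode-1 fibre T[:,1,0] = [4, -4] gives a = [1, -1] (primitive direction); the mode-2 fibre T[0,:,0] = [0, 4] gives b = [0, 1]; then c[k] = T[0,1,k] / (a[0]·b[1]) = [4, 0, 4] / 1 = [4, 0, 4].
Expanding [1, -1] ⊗ [0, 1] ⊗ [4, 0, 4] reproduces all 12 entries of T, so T = [1, -1] ⊗ [0, 1] ⊗ [4, 0, 4] and rank(T) ≤ 1.
These bounds meet, so rank(T) = 1.

rank(T) = 1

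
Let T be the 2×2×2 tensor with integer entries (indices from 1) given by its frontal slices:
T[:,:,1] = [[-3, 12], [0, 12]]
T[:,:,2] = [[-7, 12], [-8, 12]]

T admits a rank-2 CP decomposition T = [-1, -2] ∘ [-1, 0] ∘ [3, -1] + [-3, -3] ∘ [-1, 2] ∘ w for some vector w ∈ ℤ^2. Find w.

Subtract the known terms from T to get the rank-1 residual R = [-3, -3] ∘ [-1, 2] ∘ w, so R[i,j,k] = a[i]·b[j]·w[k]. Pick indices with nonzero a[1]·b[1] = (-3)·(-1) = 3. Only the fibre through (1,1,·) is needed: R[1,1,:] = T[1,1,:] − Σₗ aₗ[1]bₗ[1]cₗ = [-3, -7] − (-1)·(-1)·[3, -1] = [-6, -6]. Then w[k] = R[1,1,k] / 3 for each k, giving w = [-6, -6] / 3 = [-2, -2].

w = [-2, -2]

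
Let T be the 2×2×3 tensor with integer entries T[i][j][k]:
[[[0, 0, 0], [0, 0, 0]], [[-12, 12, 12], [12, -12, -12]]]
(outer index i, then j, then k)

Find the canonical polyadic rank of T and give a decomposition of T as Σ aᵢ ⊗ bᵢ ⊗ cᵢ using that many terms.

Lower bound: T ≠ 0 (e.g. T[1,0,0] = -12), so rank(T) ≥ 1.
Upper bound: if T = a ⊗ b ⊗ c then every fibre of T is a multiple of the corresponding factor, so read the factors off the fibres through the nonzero entry T[1,0,0] = -12.
The mode-1 fibre T[:,0,0] = [0, -12] gives a = (0, 1) (primitive direction); the mode-2 fibre T[1,:,0] = [-12, 12] gives b = (1, -1); then c[k] = T[1,0,k] / (a[1]·b[0]) = [-12, 12, 12] / 1 = (-12, 12, 12).
Expanding (0, 1) ⊗ (1, -1) ⊗ (-12, 12, 12) reproduces all 12 entries of T, so T = (0, 1) ⊗ (1, -1) ⊗ (-12, 12, 12) and rank(T) ≤ 1.
These bounds meet, so rank(T) = 1.
Check entry T[1,1,1] = -12: (1)·(-1)·(12) = -12.

rank(T) = 1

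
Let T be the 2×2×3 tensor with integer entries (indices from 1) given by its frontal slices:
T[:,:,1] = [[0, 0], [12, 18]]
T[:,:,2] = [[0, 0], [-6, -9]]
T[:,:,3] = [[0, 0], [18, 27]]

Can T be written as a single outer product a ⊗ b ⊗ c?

Yes

The mode-1 fibre T[:,1,1] = [0, 12] gives a = [0, 1] (primitive direction); the mode-2 fibre T[2,:,1] = [12, 18] gives b = [2, 3]; then c[k] = T[2,1,k] / (a[2]·b[1]) = [12, -6, 18] / 2 = [6, -3, 9].
Expanding [0, 1] ⊗ [2, 3] ⊗ [6, -3, 9] reproduces all 12 entries of T, so T = [0, 1] ⊗ [2, 3] ⊗ [6, -3, 9] and rank(T) ≤ 1.
Equivalently every frontal slice T[:,:,k] is c[k] times the rank-1 matrix [0, 1] ⊗ [2, 3]. So T has rank 1 (it is nonzero).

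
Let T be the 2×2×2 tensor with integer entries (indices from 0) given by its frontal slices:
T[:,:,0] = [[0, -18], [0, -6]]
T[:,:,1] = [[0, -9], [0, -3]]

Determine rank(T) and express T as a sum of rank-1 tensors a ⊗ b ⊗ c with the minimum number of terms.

rank(T) = 1

Lower bound: T ≠ 0 (e.g. T[0,1,0] = -18), so rank(T) ≥ 1.
Upper bound: the mode-1 fibre T[:,1,0] = [-18, -6] gives a = [3, 1] (primitive direction); the mode-2 fibre T[0,:,0] = [0, -18] gives b = [0, 1]; then c[k] = T[0,1,k] / (a[0]·b[1]) = [-18, -9] / 3 = [-6, -3].
Expanding [3, 1] ⊗ [0, 1] ⊗ [-6, -3] reproduces all 8 entries of T, so T = [3, 1] ⊗ [0, 1] ⊗ [-6, -3] and rank(T) ≤ 1.
These bounds meet, so rank(T) = 1.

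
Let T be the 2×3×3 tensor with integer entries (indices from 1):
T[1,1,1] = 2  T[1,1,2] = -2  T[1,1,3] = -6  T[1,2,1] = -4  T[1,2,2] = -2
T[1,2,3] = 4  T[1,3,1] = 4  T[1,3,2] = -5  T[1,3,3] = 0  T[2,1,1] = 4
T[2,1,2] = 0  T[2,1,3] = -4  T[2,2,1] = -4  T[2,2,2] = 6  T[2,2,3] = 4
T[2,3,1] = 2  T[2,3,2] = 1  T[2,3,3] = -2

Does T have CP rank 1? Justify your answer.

No

The mode-3 unfolding of T (rows indexed by k, columns by (i,j) = (1,1), (1,2), (1,3), (2,1), (2,2), (2,3)) is [[2, -4, 4, 4, -4, 2], [-2, -2, -5, 0, 6, 1], [-6, 4, 0, -4, 4, -2]].
There the 3×3 minor on rows k ∈ {1, 2, 3}, columns (i,j) ∈ {(1,1), (1,2), (1,3)} is det [[2, -4, 4], [-2, -2, -5], [-6, 4, 0]] = -160 ≠ 0, so this unfolding has rank ≥ 3; CP rank is at least every unfolding rank, so rank(T) ≥ 3.
In particular rank(T) ≥ 3 > 1, so T is not rank-1.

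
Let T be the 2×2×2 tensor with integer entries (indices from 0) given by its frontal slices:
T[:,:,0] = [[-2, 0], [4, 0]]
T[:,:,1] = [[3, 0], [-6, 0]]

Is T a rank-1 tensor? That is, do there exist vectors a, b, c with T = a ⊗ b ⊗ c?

Yes

The mode-1 fibre T[:,0,0] = [-2, 4] gives a = (1, -2) (primitive direction); the mode-2 fibre T[0,:,0] = [-2, 0] gives b = (1, 0); then c[k] = T[0,0,k] / (a[0]·b[0]) = [-2, 3] / 1 = (-2, 3).
Expanding (1, -2) ⊗ (1, 0) ⊗ (-2, 3) reproduces all 8 entries of T, so T = (1, -2) ⊗ (1, 0) ⊗ (-2, 3) and rank(T) ≤ 1.
Equivalently every frontal slice T[:,:,k] is c[k] times the rank-1 matrix (1, -2) ⊗ (1, 0). So T has rank 1 (it is nonzero).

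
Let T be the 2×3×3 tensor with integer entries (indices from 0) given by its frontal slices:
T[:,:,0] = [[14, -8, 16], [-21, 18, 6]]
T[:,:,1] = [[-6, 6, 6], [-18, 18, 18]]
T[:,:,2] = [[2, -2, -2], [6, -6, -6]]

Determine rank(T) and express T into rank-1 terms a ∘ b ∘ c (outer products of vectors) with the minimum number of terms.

rank(T) = 2

Lower bound: the mode-1 unfolding of T (rows indexed by i, columns by (j,k) = (0,0), (0,1), (0,2), (1,0), (1,1), (1,2), (2,0), (2,1), (2,2)) is [[14, -6, 2, -8, 6, -2, 16, 6, -2], [-21, -18, 6, 18, 18, -6, 6, 18, -6]].
There the 2×2 minor on rows i ∈ {0, 1}, columns (j,k) ∈ {(0,0), (0,1)} is det [[14, -6], [-21, -18]] = -378 ≠ 0, so this unfolding has rank ≥ 2; CP rank is at least every unfolding rank, so rank(T) ≥ 2. (Flattening ranks never certify an upper bound on CP rank; for that we must actually write T with 2 rank-1 terms.)
Upper bound — finding two terms. Write S_k = T[:,:,k] for the frontal slices: S₀ = [[14, -8, 16], [-21, 18, 6]], S₁ = [[-6, 6, 6], [-18, 18, 18]], S₂ = [[2, -2, -2], [6, -6, -6]].
If T = a₁ ∘ b₁ ∘ c₁ + a₂ ∘ b₂ ∘ c₂ then each S_k = c₁[k]·a₁b₁ᵀ + c₂[k]·a₂b₂ᵀ. S₀ and S₁ are linearly independent, so a₁b₁ᵀ and a₂b₂ᵀ must span the same plane of matrices: they are the rank-1 matrices of the form x·S₀ + y·S₁.
The 2×2 minor of x·S₀ + y·S₁ on rows {0,1}, columns {0,1} is 84·x² + 126·xy = 42·(2·x + 3·y)(x), vanishing at (x:y) = (3:-2) and (0:1).
M₁ = 3·S₀ − 2·S₁ = [[54, -36, 36], [-27, 18, -18]] = 9·[2, -1][3, -2, 2]ᵀ and M₂ = S₁ = [[-6, 6, 6], [-18, 18, 18]] = (-6)·[1, 3][1, -1, -1]ᵀ, so take a₁ = [2, -1], b₁ = [3, -2, 2], a₂ = [1, 3], b₂ = [1, -1, -1].
Each slice is an integer combination of E₁ = a₁b₁ᵀ and E₂ = a₂b₂ᵀ: S₀ = 3·E₁ − 4·E₂, S₁ = −6·E₂, S₂ = 2·E₂; reading off coefficients, c₁ = [3, 0, 0] and c₂ = [-4, -6, 2].
Hence T = [2, -1] ∘ [3, -2, 2] ∘ [3, 0, 0] + [1, 3] ∘ [1, -1, -1] ∘ [-4, -6, 2], so rank(T) ≤ 2.
These bounds meet, so rank(T) = 2.
Check entry T[1,0,1] = -18: (-1)·(3)·(0) + (3)·(1)·(-6) = -18.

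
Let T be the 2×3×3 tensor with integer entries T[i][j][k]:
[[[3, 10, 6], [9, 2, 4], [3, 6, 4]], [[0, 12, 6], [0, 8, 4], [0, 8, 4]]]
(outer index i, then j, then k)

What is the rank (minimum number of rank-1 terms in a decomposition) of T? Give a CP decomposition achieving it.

Lower bound: in the mode-1 unfolding of T (rows indexed by i, columns by (j,k)) the 2×2 minor on rows i ∈ {0, 1}, columns (j,k) ∈ {(0,0), (0,1)} is det [[3, 10], [0, 12]] = 36 ≠ 0, so that unfolding has rank ≥ 2 and hence rank(T) ≥ 2 (CP rank is at least every unfolding rank, though it can be larger).
Upper bound: with S_k = T[:,:,k], the two rank-1 terms a₁b₁ᵀ, a₂b₂ᵀ are the rank-1 members of the pencil x·S₀ + y·S₁.
The 2×2 minor of x·S₀ + y·S₁ on rows {0,1}, columns {0,1} is −84·xy + 56·y² = (-28)·(3·x − 2·y)(y), vanishing at (x:y) = (2:3) and (1:0).
M₁ = 2·S₀ + 3·S₁ = [[36, 24, 24], [36, 24, 24]] = 12·(1, 1)(3, 2, 2)ᵀ and M₂ = S₀ = [[3, 9, 3], [0, 0, 0]] = 3·(1, 0)(1, 3, 1)ᵀ, so take a₁ = (1, 1), b₁ = (3, 2, 2), a₂ = (1, 0), b₂ = (1, 3, 1).
Each slice is an integer combination of E₁ = a₁b₁ᵀ and E₂ = a₂b₂ᵀ: S₀ = 3·E₂, S₁ = 4·E₁ − 2·E₂, S₂ = 2·E₁; reading off coefficients, c₁ = (0, 4, 2) and c₂ = (3, -2, 0).
Hence T = (1, 1) ⊗ (3, 2, 2) ⊗ (0, 4, 2) + (1, 0) ⊗ (1, 3, 1) ⊗ (3, -2, 0), so rank(T) ≤ 2.
These bounds meet, so rank(T) = 2.

rank(T) = 2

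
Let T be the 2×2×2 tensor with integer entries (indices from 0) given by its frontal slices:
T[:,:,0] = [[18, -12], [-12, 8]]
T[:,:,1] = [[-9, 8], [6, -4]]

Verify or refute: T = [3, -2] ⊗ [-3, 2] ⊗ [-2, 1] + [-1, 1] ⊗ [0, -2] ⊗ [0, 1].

Reconstruct entry (1,1,1) from the claimed factors: Σₗ aₗ[1]bₗ[1]cₗ[1] = (-2)·(2)·(1) + (1)·(-2)·(1) = -6, but T[1,1,1] = -4. The claim is false.

No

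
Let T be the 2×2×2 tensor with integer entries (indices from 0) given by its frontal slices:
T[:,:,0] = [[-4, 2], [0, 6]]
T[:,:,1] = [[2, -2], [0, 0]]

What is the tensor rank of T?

Lower bound: in the mode-1 unfolding of T (rows indexed by i, columns by (j,k)) the 2×2 minor on rows i ∈ {0, 1}, columns (j,k) ∈ {(0,0), (1,0)} is det [[-4, 2], [0, 6]] = -24 ≠ 0, so that unfolding has rank ≥ 2 and hence rank(T) ≥ 2 (CP rank is at least every unfolding rank, though it can be larger).
Upper bound: with S_k = T[:,:,k], the two rank-1 terms a₁b₁ᵀ, a₂b₂ᵀ are the rank-1 members of the pencil x·S₀ + y·S₁.
det(x·S₀ + y·S₁) is −24·x² + 12·xy = (-12)·(2·x − y)(x), vanishing at (x:y) = (1:2) and (0:1).
M₁ = S₀ + 2·S₁ = [[0, -2], [0, 6]] = (-2)·(1, -3)(0, 1)ᵀ and M₂ = S₁ = [[2, -2], [0, 0]] = 2·(1, 0)(1, -1)ᵀ, so take a₁ = (1, -3), b₁ = (0, 1), a₂ = (1, 0), b₂ = (1, -1).
Each slice is an integer combination of E₁ = a₁b₁ᵀ and E₂ = a₂b₂ᵀ: S₀ = −2·E₁ − 4·E₂, S₁ = 2·E₂; reading off coefficients, c₁ = (-2, 0) and c₂ = (-4, 2).
Hence T = (1, -3) ⊗ (0, 1) ⊗ (-2, 0) + (1, 0) ⊗ (1, -1) ⊗ (-4, 2), so rank(T) ≤ 2.
These bounds meet, so rank(T) = 2.

2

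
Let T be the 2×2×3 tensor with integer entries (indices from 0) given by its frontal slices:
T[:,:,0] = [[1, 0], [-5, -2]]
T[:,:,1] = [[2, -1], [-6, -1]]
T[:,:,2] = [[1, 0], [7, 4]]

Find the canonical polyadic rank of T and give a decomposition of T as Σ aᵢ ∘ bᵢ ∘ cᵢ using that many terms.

rank(T) = 3

Lower bound: the mode-3 unfolding of T (rows indexed by k, columns by (i,j) = (0,0), (0,1), (1,0), (1,1)) is [[1, 0, -5, -2], [2, -1, -6, -1], [1, 0, 7, 4]].
There the 3×3 minor on rows k ∈ {0, 1, 2}, columns (i,j) ∈ {(0,0), (0,1), (1,0)} is det [[1, 0, -5], [2, -1, -6], [1, 0, 7]] = -12 ≠ 0, so this unfolding has rank ≥ 3; CP rank is at least every unfolding rank, so rank(T) ≥ 3. (Unfolding ranks only ever bound the CP rank from below — rank(T) can be strictly larger than all of them — so the matching upper bound has to come from an explicit 3-term decomposition.)
Upper bound: T is a sum of 3 rank-1 terms, T = [0, 1] ∘ [2, 1] ∘ [-2, -2, 4] + [1, -1] ∘ [0, 1] ∘ [0, -1, 0] + [1, -1] ∘ [1, 0] ∘ [1, 2, 1] (one valid choice — decompositions are not unique — normalised so each a, b is primitive with positive first nonzero entry; check it by expanding all entries), so rank(T) ≤ 3.
These bounds meet, so rank(T) = 3.
Check entry T[0,0,1] = 2: (0)·(2)·(-2) + (1)·(0)·(-1) + (1)·(1)·(2) = 2.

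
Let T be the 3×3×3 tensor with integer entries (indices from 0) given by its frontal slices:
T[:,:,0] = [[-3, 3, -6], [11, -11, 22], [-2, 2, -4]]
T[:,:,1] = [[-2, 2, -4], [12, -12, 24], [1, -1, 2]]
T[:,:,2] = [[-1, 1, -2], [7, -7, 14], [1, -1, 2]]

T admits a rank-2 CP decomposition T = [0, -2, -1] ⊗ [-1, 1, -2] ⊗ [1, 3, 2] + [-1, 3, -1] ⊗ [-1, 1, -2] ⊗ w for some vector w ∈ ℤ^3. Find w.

w = [-3, -2, -1]

Subtract the known terms from T to get the rank-1 residual R = [-1, 3, -1] ⊗ [-1, 1, -2] ⊗ w, so R[i,j,k] = a[i]·b[j]·w[k]. Pick indices with nonzero a[0]·b[0] = (-1)·(-1) = 1. Only the fibre through (0,0,·) is needed: R[0,0,:] = T[0,0,:] − Σₗ aₗ[0]bₗ[0]cₗ = [-3, -2, -1] − (0)·(-1)·[1, 3, 2] = [-3, -2, -1]. Then w[k] = R[0,0,k] / 1 for each k, giving w = [-3, -2, -1] / 1 = [-3, -2, -1].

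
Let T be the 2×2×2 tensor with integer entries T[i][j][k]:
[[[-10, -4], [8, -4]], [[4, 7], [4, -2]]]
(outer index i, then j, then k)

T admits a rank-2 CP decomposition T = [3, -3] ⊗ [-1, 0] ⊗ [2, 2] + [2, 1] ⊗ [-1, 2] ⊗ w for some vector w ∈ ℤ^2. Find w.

Subtract the known terms from T to get the rank-1 residual R = [2, 1] ⊗ [-1, 2] ⊗ w, so R[i,j,k] = a[i]·b[j]·w[k]. Pick indices with nonzero a[0]·b[0] = (2)·(-1) = -2. Only the fibre through (0,0,·) is needed: R[0,0,:] = T[0,0,:] − Σₗ aₗ[0]bₗ[0]cₗ = [-10, -4] − (3)·(-1)·[2, 2] = [-4, 2]. Then w[k] = R[0,0,k] / -2 for each k, giving w = [-4, 2] / -2 = [2, -1].

w = [2, -1]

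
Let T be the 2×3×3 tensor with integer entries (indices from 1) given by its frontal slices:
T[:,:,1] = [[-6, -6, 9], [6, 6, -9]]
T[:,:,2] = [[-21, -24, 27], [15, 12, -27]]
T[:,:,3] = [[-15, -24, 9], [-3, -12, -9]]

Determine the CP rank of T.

Lower bound: in the mode-2 unfolding of T (rows indexed by j, columns by (i,k)) the 2×2 minor on rows j ∈ {1, 2}, columns (i,k) ∈ {(1,1), (1,2)} is det [[-6, -21], [-6, -24]] = 18 ≠ 0, so that unfolding has rank ≥ 2 and hence rank(T) ≥ 2 (CP rank is at least every unfolding rank, though it can be larger).
Upper bound: with S_k = T[:,:,k], the two rank-1 terms a₁b₁ᵀ, a₂b₂ᵀ are the rank-1 members of the pencil x·S₁ + y·S₂.
The 2×2 minor of x·S₁ + y·S₂ on rows {1,2}, columns {1,2} is 36·xy + 108·y² = 36·(x + 3·y)(y), vanishing at (x:y) = (3:-1) and (1:0).
M₁ = 3·S₁ − S₂ = [[3, 6, 0], [3, 6, 0]] = 3·[1, 1][1, 2, 0]ᵀ and M₂ = S₁ = [[-6, -6, 9], [6, 6, -9]] = (-3)·[1, -1][2, 2, -3]ᵀ, so take a₁ = [1, 1], b₁ = [1, 2, 0], a₂ = [1, -1], b₂ = [2, 2, -3].
Each slice is an integer combination of E₁ = a₁b₁ᵀ and E₂ = a₂b₂ᵀ: S₁ = −3·E₂, S₂ = −3·E₁ − 9·E₂, S₃ = −9·E₁ − 3·E₂; reading off coefficients, c₁ = [0, -3, -9] and c₂ = [-3, -9, -3].
Hence T = [1, 1] ⊗ [1, 2, 0] ⊗ [0, -3, -9] + [1, -1] ⊗ [2, 2, -3] ⊗ [-3, -9, -3], so rank(T) ≤ 2.
These bounds meet, so rank(T) = 2.

2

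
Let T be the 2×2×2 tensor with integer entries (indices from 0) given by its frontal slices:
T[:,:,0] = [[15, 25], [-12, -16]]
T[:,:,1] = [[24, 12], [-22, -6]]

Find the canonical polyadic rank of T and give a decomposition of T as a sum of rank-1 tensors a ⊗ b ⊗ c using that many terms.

Lower bound: the mode-1 unfolding of T (rows indexed by i, columns by (j,k) = (0,0), (0,1), (1,0), (1,1)) is [[15, 24, 25, 12], [-12, -22, -16, -6]].
There the 2×2 minor on rows i ∈ {0, 1}, columns (j,k) ∈ {(0,0), (0,1)} is det [[15, 24], [-12, -22]] = -42 ≠ 0, so this unfolding has rank ≥ 2; CP rank is at least every unfolding rank, so rank(T) ≥ 2. (Flattening ranks never certify an upper bound on CP rank; for that we must actually write T with 2 rank-1 terms.)
Upper bound — finding two terms. Write S_k = T[:,:,k] for the frontal slices: S₀ = [[15, 25], [-12, -16]], S₁ = [[24, 12], [-22, -6]].
If T = a₁ ⊗ b₁ ⊗ c₁ + a₂ ⊗ b₂ ⊗ c₂ then each S_k = c₁[k]·a₁b₁ᵀ + c₂[k]·a₂b₂ᵀ. S₀ and S₁ are linearly independent, so a₁b₁ᵀ and a₂b₂ᵀ must span the same plane of matrices: they are the rank-1 matrices of the form x·S₀ + y·S₁.
det(x·S₀ + y·S₁) is 60·x² + 220·xy + 120·y² = 20·(x + 3·y)(3·x + 2·y), vanishing at (x:y) = (3:-1) and (2:-3).
M₁ = 3·S₀ − S₁ = [[21, 63], [-14, -42]] = 7·[3, -2][1, 3]ᵀ and M₂ = 2·S₀ − 3·S₁ = [[-42, 14], [42, -14]] = (-14)·[1, -1][3, -1]ᵀ, so take a₁ = [3, -2], b₁ = [1, 3], a₂ = [1, -1], b₂ = [3, -1].
Each slice is an integer combination of E₁ = a₁b₁ᵀ and E₂ = a₂b₂ᵀ: S₀ = 3·E₁ + 2·E₂, S₁ = 2·E₁ + 6·E₂; reading off coefficients, c₁ = [3, 2] and c₂ = [2, 6].
Hence T = [3, -2] ⊗ [1, 3] ⊗ [3, 2] + [1, -1] ⊗ [3, -1] ⊗ [2, 6], so rank(T) ≤ 2.
These bounds meet, so rank(T) = 2.

rank(T) = 2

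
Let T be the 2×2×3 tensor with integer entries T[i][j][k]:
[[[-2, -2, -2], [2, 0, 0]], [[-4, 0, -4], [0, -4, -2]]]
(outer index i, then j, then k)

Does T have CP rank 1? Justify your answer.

The mode-3 unfolding of T (rows indexed by k, columns by (i,j) = (0,0), (0,1), (1,0), (1,1)) is [[-2, 2, -4, 0], [-2, 0, 0, -4], [-2, 0, -4, -2]].
There the 3×3 minor on rows k ∈ {0, 1, 2}, columns (i,j) ∈ {(0,0), (0,1), (1,0)} is det [[-2, 2, -4], [-2, 0, 0], [-2, 0, -4]] = -16 ≠ 0, so this unfolding has rank ≥ 3; CP rank is at least every unfolding rank, so rank(T) ≥ 3.
In particular rank(T) ≥ 3 > 1, so T is not rank-1.

No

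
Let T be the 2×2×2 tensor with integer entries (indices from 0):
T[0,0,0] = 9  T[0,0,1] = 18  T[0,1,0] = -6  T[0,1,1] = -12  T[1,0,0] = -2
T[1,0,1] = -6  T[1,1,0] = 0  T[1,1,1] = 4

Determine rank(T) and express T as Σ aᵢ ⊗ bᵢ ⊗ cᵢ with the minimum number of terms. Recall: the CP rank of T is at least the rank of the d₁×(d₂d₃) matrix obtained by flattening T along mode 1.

Lower bound: the mode-2 unfolding of T (rows indexed by j, columns by (i,k) = (0,0), (0,1), (1,0), (1,1)) is [[9, 18, -2, -6], [-6, -12, 0, 4]].
There the 2×2 minor on rows j ∈ {0, 1}, columns (i,k) ∈ {(0,0), (1,0)} is det [[9, -2], [-6, 0]] = -12 ≠ 0, so this unfolding has rank ≥ 2; CP rank is at least every unfolding rank, so rank(T) ≥ 2. (This is only a lower bound: in general the CP rank may exceed every unfolding rank, so we still need to exhibit 2 rank-1 terms summing to T.)
Upper bound — finding two terms. Write S_k = T[:,:,k] for the frontal slices: S₀ = [[9, -6], [-2, 0]], S₁ = [[18, -12], [-6, 4]].
If T = a₁ ⊗ b₁ ⊗ c₁ + a₂ ⊗ b₂ ⊗ c₂ then each S_k = c₁[k]·a₁b₁ᵀ + c₂[k]·a₂b₂ᵀ. S₀ and S₁ are linearly independent, so a₁b₁ᵀ and a₂b₂ᵀ must span the same plane of matrices: they are the rank-1 matrices of the form x·S₀ + y·S₁.
det(x·S₀ + y·S₁) is −12·x² − 24·xy = (-12)·(x + 2·y)(x), vanishing at (x:y) = (2:-1) and (0:1).
M₁ = 2·S₀ − S₁ = [[0, 0], [2, -4]] = 2·[0, 1][1, -2]ᵀ and M₂ = S₁ = [[18, -12], [-6, 4]] = 2·[3, -1][3, -2]ᵀ, so take a₁ = [0, 1], b₁ = [1, -2], a₂ = [3, -1], b₂ = [3, -2].
Each slice is an integer combination of E₁ = a₁b₁ᵀ and E₂ = a₂b₂ᵀ: S₀ = E₁ + E₂, S₁ = 2·E₂; reading off coefficients, c₁ = [1, 0] and c₂ = [1, 2].
Hence T = [0, 1] ⊗ [1, -2] ⊗ [1, 0] + [3, -1] ⊗ [3, -2] ⊗ [1, 2], so rank(T) ≤ 2.
These bounds meet, so rank(T) = 2.

rank(T) = 2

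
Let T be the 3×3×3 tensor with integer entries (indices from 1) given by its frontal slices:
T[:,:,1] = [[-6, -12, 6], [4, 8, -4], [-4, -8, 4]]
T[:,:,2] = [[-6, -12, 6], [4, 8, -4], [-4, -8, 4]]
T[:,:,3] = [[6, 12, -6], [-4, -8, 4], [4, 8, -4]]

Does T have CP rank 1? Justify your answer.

Yes

If T = a ⊗ b ⊗ c then every fibre of T is a multiple of the corresponding factor, so read the factors off the fibres through the nonzero entry T[1,1,1] = -6.
The mode-1 fibre T[:,1,1] = [-6, 4, -4] gives a = [3, -2, 2] (primitive direction); the mode-2 fibre T[1,:,1] = [-6, -12, 6] gives b = [1, 2, -1]; then c[k] = T[1,1,k] / (a[1]·b[1]) = [-6, -6, 6] / 3 = [-2, -2, 2].
Expanding [3, -2, 2] ⊗ [1, 2, -1] ⊗ [-2, -2, 2] reproduces all 27 entries of T, so T = [3, -2, 2] ⊗ [1, 2, -1] ⊗ [-2, -2, 2] and rank(T) ≤ 1.
Equivalently every frontal slice T[:,:,k] is c[k] times the rank-1 matrix [3, -2, 2] ⊗ [1, 2, -1]. So T has rank 1 (it is nonzero).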